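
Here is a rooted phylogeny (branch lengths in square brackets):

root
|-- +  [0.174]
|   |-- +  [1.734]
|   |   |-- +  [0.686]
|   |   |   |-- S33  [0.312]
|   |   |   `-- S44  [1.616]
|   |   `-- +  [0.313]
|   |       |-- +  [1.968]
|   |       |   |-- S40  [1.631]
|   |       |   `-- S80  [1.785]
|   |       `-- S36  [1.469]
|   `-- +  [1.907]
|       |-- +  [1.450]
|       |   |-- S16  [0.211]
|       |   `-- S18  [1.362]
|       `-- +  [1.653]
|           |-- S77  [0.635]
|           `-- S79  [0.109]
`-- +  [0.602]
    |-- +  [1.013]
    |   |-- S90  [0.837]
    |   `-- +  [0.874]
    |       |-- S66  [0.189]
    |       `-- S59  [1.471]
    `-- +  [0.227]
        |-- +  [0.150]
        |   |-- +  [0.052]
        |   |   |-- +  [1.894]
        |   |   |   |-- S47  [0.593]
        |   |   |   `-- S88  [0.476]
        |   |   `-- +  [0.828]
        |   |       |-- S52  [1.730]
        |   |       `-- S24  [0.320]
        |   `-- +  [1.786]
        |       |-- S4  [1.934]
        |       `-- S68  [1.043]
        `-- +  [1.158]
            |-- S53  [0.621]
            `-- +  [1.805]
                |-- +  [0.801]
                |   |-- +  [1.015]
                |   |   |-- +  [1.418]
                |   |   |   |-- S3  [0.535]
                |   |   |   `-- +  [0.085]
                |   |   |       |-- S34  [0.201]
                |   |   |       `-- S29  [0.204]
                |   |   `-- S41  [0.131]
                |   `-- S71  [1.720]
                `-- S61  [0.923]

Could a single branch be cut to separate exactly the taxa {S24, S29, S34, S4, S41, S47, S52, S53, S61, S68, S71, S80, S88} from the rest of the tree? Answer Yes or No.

No

The MRCA of the listed taxa is the root, so the smallest clade containing them is the whole tree.
That clade also contains S16, S18, S3, S33, S36, S40, S44, S59, S66, S77, S79, S90, which are not in the proposed group, so the group is not monophyletic.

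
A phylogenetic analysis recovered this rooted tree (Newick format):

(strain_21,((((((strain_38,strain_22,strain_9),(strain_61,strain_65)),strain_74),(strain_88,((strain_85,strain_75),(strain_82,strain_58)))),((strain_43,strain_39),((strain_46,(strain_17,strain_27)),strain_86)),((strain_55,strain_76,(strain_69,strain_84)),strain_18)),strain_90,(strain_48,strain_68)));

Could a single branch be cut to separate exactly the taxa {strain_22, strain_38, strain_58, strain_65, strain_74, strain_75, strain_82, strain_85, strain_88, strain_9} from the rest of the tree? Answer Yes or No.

The MRCA of the listed taxa subtends ((((strain_38,strain_22,strain_9),(strain_61,strain_65)),strain_74),(strain_88,((strain_85,strain_75),(strain_82,strain_58)))).
That clade also contains strain_61, which is not in the proposed group, so the group is not monophyletic.

No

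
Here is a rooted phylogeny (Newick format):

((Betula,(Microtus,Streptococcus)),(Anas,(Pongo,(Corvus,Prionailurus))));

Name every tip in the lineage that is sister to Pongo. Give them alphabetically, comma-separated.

Pongo attaches to the tree at the node subtending (Pongo,(Corvus,Prionailurus)).
The other lineage descending from that same node — the sister group — is (Corvus,Prionailurus); its 2 tips in alphabetical order are the answer.

Corvus, Prionailurus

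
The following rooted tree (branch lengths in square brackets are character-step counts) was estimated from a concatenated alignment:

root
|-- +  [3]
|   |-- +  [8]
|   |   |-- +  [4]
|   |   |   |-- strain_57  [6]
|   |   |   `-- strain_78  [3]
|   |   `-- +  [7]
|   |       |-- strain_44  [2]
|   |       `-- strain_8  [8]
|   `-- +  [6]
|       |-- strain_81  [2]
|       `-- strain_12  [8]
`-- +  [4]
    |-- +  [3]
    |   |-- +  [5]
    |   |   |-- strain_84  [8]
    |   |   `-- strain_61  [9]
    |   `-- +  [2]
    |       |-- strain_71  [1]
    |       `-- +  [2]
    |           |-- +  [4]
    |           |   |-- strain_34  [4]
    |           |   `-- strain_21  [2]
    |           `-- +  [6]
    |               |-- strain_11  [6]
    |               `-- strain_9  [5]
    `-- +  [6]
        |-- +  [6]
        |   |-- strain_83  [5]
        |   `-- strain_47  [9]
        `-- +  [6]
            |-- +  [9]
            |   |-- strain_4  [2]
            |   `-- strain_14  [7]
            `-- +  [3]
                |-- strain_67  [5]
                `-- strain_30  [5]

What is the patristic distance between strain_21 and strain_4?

The path runs strain_21 → … → MRCA → … → strain_4; the MRCA is the node subtending (((strain_84,strain_61),(strain_71,((strain_34,strain_21),(strain_11,strain_9)))),((strain_83,strain_47),((strain_4,strain_14),(strain_67,strain_30)))).
Branch lengths along that path: 2 + 4 + 2 + 2 + 3 + 6 + 6 + 9 + 2 = 36.

36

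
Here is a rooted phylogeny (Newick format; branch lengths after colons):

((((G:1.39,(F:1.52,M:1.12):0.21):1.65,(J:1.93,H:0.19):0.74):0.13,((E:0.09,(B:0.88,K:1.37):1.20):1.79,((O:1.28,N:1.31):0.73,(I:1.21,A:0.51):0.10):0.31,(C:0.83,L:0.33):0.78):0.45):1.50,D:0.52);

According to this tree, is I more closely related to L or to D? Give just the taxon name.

L

The MRCA of I and L subtends ((E,(B,K)),((O,N),(I,A)),(C,L)) (9 taxa).
The MRCA of I and D is the root, subtending the entire tree (15 taxa).
The first is nested inside the second, so I shares a more recent common ancestor with L.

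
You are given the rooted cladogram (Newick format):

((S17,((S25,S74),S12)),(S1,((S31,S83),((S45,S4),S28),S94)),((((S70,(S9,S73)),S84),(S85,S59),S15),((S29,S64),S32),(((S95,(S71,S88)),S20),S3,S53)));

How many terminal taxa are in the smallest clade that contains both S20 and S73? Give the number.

The MRCA of S20 and S73 is the node subtending ((((S70,(S9,S73)),S84),(S85,S59),S15),((S29,S64),S32),(((S95,(S71,S88)),S20),S3,S53)).
That clade contains 16 terminal taxa: S15, S20, S29, S3, S32, S53, S59, S64, S70, S71, S73, S84, S85, S88, S9, S95.

16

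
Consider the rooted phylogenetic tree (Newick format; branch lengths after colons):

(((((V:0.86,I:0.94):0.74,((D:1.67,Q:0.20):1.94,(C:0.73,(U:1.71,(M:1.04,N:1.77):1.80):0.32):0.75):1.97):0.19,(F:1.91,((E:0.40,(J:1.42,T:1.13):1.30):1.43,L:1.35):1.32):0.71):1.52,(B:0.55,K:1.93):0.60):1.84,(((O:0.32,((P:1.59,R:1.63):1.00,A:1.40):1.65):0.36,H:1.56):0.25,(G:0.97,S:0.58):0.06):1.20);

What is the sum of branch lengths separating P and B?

The path runs P → … → MRCA → … → B; the MRCA is the root of the tree.
Branch lengths along that path: 1.59 + 1.00 + 1.65 + 0.36 + 0.25 + 1.20 + 1.84 + 0.60 + 0.55 = 9.04.

9.04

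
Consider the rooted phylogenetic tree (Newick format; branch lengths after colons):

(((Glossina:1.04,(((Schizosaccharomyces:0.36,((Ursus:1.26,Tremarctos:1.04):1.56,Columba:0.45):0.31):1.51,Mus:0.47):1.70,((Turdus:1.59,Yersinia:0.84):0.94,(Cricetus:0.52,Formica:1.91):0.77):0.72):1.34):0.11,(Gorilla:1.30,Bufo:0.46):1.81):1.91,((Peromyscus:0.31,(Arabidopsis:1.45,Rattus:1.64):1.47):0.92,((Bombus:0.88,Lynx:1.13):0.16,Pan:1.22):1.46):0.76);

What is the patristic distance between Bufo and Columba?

The path runs Bufo → … → MRCA → … → Columba; the MRCA is the node subtending ((Glossina,(((Schizosaccharomyces,((Ursus,Tremarctos),Columba)),Mus),((Turdus,Yersinia),(Cricetus,Formica)))),(Gorilla,Bufo)).
Branch lengths along that path: 0.46 + 1.81 + 0.11 + 1.34 + 1.70 + 1.51 + 0.31 + 0.45 = 7.69.

7.69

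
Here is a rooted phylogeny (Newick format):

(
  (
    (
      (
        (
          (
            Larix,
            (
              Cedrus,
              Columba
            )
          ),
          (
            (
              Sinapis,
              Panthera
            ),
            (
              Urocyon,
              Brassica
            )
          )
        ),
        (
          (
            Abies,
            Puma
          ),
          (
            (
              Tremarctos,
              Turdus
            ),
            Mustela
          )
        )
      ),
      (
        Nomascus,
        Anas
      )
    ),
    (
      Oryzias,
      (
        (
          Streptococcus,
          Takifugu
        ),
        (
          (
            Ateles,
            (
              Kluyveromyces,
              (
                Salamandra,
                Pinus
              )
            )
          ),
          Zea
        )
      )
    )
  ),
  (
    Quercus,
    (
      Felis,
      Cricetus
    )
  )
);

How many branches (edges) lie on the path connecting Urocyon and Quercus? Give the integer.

9

The MRCA of Urocyon and Quercus is the root of the tree.
From Urocyon up to that node: 7 branches. From Quercus up to the same node: 2 branches. Total: 7 + 2 = 9.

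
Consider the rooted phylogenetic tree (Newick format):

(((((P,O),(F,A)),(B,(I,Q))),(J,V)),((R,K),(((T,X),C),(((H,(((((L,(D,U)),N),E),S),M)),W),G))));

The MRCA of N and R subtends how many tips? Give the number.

The MRCA of N and R is the node subtending ((R,K),(((T,X),C),(((H,(((((L,(D,U)),N),E),S),M)),W),G))).
That clade contains 15 terminal taxa: C, D, E, G, H, K, L, M, N, R, S, T, U, W, X.

15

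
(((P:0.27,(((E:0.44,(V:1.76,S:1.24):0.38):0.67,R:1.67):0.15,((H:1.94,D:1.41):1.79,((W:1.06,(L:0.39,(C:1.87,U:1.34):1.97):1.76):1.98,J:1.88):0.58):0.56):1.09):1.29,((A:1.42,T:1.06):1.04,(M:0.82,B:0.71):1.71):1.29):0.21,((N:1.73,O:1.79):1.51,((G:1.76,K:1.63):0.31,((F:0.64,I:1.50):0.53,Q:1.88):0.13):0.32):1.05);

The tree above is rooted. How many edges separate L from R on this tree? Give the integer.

7

The MRCA of L and R is the node subtending (((E,(V,S)),R),((H,D),((W,(L,(C,U))),J))).
From L up to that node: 5 branches. From R up to the same node: 2 branches. Total: 5 + 2 = 7.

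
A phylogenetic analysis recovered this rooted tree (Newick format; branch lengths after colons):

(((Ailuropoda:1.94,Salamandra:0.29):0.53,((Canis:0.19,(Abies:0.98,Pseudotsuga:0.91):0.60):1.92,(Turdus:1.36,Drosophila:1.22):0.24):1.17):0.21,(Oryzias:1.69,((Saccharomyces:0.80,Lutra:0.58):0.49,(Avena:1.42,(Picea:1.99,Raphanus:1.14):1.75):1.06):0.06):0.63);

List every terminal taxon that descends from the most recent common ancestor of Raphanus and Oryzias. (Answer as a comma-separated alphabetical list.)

Avena, Lutra, Oryzias, Picea, Raphanus, Saccharomyces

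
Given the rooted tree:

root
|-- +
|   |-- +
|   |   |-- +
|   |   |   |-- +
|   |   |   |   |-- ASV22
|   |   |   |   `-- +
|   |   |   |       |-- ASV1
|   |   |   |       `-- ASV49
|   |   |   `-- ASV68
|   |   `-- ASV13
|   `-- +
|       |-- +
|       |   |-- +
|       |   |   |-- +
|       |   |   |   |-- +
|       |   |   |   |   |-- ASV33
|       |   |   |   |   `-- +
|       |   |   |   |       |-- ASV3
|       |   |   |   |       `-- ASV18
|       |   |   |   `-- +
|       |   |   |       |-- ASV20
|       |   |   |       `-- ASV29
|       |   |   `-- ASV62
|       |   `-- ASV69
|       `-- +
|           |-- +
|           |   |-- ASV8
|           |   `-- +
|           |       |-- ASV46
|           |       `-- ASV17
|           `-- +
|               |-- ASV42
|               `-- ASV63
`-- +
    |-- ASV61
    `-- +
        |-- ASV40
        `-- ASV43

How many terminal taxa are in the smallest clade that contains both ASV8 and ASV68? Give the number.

17

The MRCA of ASV8 and ASV68 is the node subtending ((((ASV22,(ASV1,ASV49)),ASV68),ASV13),(((((ASV33,(ASV3,ASV18)),(ASV20,ASV29)),ASV62),ASV69),((ASV8,(ASV46,ASV17)),(ASV42,ASV63)))).
That clade contains 17 terminal taxa: ASV1, ASV13, ASV17, ASV18, ASV20, ASV22, ASV29, ASV3, ASV33, ASV42, ASV46, ASV49, ASV62, ASV63, ASV68, ASV69, ASV8.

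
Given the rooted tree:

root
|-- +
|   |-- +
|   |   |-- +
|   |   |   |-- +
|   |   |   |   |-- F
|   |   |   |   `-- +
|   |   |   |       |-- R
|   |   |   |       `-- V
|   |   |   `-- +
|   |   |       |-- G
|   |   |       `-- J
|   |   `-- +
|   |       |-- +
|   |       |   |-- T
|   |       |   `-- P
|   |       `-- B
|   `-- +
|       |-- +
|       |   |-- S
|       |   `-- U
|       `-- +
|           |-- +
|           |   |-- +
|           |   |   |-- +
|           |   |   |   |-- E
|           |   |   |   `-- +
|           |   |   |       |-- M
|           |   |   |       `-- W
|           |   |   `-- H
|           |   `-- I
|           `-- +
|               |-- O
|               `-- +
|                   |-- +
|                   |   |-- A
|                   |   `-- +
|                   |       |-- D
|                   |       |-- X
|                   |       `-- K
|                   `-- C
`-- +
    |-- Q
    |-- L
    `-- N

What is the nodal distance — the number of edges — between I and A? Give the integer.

6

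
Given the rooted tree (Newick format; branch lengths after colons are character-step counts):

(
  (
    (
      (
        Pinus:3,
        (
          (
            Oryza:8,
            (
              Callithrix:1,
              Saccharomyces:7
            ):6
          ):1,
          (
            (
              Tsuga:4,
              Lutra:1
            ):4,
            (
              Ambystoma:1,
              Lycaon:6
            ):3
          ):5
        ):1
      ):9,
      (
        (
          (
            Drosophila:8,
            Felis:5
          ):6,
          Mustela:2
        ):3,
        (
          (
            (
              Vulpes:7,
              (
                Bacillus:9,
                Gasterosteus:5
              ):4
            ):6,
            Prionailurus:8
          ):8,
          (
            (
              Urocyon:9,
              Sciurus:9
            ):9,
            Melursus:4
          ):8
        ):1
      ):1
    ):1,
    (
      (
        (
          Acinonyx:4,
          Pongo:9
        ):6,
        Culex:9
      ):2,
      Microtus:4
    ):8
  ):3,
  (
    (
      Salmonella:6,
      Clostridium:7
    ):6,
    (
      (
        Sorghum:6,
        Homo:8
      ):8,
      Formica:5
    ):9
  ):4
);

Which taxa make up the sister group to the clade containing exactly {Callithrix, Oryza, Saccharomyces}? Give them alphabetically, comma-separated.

Ambystoma, Lutra, Lycaon, Tsuga

The clade containing exactly {Callithrix, Oryza, Saccharomyces} attaches to the tree at the node subtending ((Oryza,(Callithrix,Saccharomyces)),((Tsuga,Lutra),(Ambystoma,Lycaon))).
The other lineage descending from that same node — the sister group — is ((Tsuga,Lutra),(Ambystoma,Lycaon)); its 4 tips in alphabetical order are the answer.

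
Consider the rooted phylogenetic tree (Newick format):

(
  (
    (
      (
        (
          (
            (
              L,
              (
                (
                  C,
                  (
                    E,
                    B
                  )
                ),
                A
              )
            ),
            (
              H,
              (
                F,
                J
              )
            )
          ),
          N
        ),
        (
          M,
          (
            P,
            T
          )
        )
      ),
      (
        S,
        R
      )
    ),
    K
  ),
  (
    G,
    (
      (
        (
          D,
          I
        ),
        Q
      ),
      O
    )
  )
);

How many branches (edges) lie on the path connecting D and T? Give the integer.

The MRCA of D and T is the root of the tree.
From D up to that node: 5 branches. From T up to the same node: 6 branches. Total: 5 + 6 = 11.

11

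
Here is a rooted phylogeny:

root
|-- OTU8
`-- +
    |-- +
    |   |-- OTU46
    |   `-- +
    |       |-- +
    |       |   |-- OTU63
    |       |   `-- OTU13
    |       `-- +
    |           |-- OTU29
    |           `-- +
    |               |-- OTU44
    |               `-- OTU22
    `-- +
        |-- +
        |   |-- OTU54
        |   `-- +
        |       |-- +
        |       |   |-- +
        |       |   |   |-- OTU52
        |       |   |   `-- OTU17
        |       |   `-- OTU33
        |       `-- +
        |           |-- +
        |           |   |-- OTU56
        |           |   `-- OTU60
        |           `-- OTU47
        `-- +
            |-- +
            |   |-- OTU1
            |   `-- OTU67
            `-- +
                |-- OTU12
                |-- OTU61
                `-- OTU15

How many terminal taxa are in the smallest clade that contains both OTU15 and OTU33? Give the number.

The MRCA of OTU15 and OTU33 is the node subtending ((OTU54,(((OTU52,OTU17),OTU33),((OTU56,OTU60),OTU47))),((OTU1,OTU67),(OTU12,OTU61,OTU15))).
That clade contains 12 terminal taxa: OTU1, OTU12, OTU15, OTU17, OTU33, OTU47, OTU52, OTU54, OTU56, OTU60, OTU61, OTU67.

12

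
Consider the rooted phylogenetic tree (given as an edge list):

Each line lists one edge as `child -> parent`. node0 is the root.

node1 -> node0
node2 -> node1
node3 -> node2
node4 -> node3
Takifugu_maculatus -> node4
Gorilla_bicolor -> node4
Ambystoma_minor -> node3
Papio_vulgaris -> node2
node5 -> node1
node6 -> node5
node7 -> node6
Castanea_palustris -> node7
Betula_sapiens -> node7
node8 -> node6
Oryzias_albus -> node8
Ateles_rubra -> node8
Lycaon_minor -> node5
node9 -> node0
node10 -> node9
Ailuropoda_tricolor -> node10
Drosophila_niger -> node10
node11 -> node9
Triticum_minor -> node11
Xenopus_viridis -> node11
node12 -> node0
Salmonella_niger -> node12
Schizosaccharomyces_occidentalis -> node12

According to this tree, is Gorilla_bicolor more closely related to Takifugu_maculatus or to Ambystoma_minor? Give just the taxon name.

The MRCA of Gorilla_bicolor and Takifugu_maculatus subtends (Takifugu_maculatus,Gorilla_bicolor) (2 taxa).
The MRCA of Gorilla_bicolor and Ambystoma_minor subtends ((Takifugu_maculatus,Gorilla_bicolor),Ambystoma_minor) (3 taxa).
The first is nested inside the second, so Gorilla_bicolor shares a more recent common ancestor with Takifugu_maculatus.

Takifugu_maculatus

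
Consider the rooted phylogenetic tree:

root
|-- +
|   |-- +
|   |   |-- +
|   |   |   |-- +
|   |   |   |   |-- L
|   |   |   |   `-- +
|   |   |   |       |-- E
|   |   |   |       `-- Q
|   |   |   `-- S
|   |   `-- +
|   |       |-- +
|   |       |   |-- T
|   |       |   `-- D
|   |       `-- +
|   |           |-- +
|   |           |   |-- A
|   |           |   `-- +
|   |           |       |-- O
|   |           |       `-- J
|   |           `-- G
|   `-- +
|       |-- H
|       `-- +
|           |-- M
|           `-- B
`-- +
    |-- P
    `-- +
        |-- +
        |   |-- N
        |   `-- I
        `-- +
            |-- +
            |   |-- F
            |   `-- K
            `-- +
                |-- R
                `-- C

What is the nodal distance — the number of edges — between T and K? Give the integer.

10

The MRCA of T and K is the root of the tree.
From T up to that node: 5 branches. From K up to the same node: 5 branches. Total: 5 + 5 = 10.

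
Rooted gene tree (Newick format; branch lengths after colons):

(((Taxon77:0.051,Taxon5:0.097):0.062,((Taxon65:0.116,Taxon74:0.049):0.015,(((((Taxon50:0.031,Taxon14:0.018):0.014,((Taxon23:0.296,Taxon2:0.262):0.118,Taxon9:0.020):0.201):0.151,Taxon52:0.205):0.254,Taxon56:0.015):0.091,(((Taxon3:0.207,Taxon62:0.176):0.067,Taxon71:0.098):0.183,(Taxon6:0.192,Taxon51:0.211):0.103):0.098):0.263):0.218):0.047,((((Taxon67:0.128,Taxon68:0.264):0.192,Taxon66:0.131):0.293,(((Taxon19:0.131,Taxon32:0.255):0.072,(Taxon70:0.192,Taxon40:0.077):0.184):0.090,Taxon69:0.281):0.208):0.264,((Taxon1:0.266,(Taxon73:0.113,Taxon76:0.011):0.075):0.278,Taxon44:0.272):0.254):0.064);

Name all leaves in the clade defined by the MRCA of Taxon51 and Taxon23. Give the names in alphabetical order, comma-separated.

Taxon14, Taxon2, Taxon23, Taxon3, Taxon50, Taxon51, Taxon52, Taxon56, Taxon6, Taxon62, Taxon71, Taxon9

Tracing Taxon51: it sits inside (Taxon6,Taxon51).
Tracing Taxon23: it sits inside (Taxon23,Taxon2).
The smallest clade enclosing both is (((((Taxon50,Taxon14),((Taxon23,Taxon2),Taxon9)),Taxon52),Taxon56),(((Taxon3,Taxon62),Taxon71),(Taxon6,Taxon51))); the answer is its 12 terminal taxa in alphabetical order.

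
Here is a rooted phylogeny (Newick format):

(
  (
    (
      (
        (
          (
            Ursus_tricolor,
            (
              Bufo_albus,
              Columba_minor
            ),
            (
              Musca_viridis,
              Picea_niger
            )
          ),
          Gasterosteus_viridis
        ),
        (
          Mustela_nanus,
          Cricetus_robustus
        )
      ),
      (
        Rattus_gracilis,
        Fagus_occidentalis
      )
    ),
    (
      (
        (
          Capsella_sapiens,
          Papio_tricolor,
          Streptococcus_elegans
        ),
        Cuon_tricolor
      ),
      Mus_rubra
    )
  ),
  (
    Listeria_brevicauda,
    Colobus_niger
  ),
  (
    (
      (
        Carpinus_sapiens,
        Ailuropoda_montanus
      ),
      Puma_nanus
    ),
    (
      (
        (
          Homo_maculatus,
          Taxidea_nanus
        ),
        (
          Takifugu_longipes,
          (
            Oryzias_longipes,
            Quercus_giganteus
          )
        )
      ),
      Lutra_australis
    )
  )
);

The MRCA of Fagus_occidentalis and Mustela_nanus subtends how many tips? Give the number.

The MRCA of Fagus_occidentalis and Mustela_nanus is the node subtending ((((Ursus_tricolor,(Bufo_albus,Columba_minor),(Musca_viridis,Picea_niger)),Gasterosteus_viridis),(Mustela_nanus,Cricetus_robustus)),(Rattus_gracilis,Fagus_occidentalis)).
That clade contains 10 terminal taxa: Bufo_albus, Columba_minor, Cricetus_robustus, Fagus_occidentalis, Gasterosteus_viridis, Musca_viridis, Mustela_nanus, Picea_niger, Rattus_gracilis, Ursus_tricolor.

10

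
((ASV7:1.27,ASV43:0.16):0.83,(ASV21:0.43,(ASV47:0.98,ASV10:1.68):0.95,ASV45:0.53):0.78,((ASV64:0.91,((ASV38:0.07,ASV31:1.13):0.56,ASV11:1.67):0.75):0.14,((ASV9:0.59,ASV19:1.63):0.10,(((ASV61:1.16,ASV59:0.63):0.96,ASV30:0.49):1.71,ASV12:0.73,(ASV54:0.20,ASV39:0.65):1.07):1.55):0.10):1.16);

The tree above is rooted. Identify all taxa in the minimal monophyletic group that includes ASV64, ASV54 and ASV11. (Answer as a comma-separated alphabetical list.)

Tracing ASV64: it sits inside (ASV64,((ASV38,ASV31),ASV11)).
Tracing ASV54: it sits inside (ASV54,ASV39).
Tracing ASV11: it sits inside ((ASV38,ASV31),ASV11).
The smallest clade enclosing all 3 is ((ASV64,((ASV38,ASV31),ASV11)),((ASV9,ASV19),(((ASV61,ASV59),ASV30),ASV12,(ASV54,ASV39)))); the answer is its 12 terminal taxa in alphabetical order.

ASV11, ASV12, ASV19, ASV30, ASV31, ASV38, ASV39, ASV54, ASV59, ASV61, ASV64, ASV9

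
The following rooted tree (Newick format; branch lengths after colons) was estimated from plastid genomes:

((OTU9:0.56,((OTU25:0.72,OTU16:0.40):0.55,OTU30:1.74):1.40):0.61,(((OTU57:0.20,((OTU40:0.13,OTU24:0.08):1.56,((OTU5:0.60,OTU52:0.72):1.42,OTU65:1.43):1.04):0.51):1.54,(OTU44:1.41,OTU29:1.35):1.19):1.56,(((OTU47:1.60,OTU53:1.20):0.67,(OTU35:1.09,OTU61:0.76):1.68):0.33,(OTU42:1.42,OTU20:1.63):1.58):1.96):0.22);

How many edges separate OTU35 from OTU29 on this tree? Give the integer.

The MRCA of OTU35 and OTU29 is the node subtending (((OTU57,((OTU40,OTU24),((OTU5,OTU52),OTU65))),(OTU44,OTU29)),(((OTU47,OTU53),(OTU35,OTU61)),(OTU42,OTU20))).
From OTU35 up to that node: 4 branches. From OTU29 up to the same node: 3 branches. Total: 4 + 3 = 7.

7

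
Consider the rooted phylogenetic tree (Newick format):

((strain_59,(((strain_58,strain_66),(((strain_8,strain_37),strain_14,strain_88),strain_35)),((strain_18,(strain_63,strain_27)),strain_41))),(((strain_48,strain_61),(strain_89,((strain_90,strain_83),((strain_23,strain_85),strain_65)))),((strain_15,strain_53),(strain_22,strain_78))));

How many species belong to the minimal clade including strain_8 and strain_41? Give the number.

The MRCA of strain_8 and strain_41 is the node subtending (((strain_58,strain_66),(((strain_8,strain_37),strain_14,strain_88),strain_35)),((strain_18,(strain_63,strain_27)),strain_41)).
That clade contains 11 terminal taxa: strain_14, strain_18, strain_27, strain_35, strain_37, strain_41, strain_58, strain_63, strain_66, strain_8, strain_88.

11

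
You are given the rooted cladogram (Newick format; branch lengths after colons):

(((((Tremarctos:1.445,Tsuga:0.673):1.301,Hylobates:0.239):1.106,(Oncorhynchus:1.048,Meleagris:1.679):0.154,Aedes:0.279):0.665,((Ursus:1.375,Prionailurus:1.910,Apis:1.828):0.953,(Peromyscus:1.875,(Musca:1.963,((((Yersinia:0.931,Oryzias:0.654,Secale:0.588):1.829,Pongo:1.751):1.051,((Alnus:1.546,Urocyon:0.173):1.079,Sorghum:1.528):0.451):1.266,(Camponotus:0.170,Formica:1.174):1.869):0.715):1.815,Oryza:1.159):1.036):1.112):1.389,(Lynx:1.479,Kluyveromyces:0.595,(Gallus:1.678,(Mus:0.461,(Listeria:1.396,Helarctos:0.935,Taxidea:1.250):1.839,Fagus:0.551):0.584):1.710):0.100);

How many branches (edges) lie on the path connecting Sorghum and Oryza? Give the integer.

6

The MRCA of Sorghum and Oryza is the node subtending (Peromyscus,(Musca,((((Yersinia,Oryzias,Secale),Pongo),((Alnus,Urocyon),Sorghum)),(Camponotus,Formica))),Oryza).
From Sorghum up to that node: 5 branches. From Oryza up to the same node: 1 branch. Total: 5 + 1 = 6.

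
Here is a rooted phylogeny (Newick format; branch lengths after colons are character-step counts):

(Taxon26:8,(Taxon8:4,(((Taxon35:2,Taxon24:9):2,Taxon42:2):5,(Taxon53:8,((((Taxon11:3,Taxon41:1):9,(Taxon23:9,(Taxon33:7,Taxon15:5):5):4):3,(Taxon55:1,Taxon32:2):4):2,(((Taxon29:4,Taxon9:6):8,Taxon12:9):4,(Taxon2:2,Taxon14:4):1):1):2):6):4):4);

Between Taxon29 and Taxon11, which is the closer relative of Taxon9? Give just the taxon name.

The MRCA of Taxon9 and Taxon29 subtends (Taxon29,Taxon9) (2 taxa).
The MRCA of Taxon9 and Taxon11 subtends ((((Taxon11,Taxon41),(Taxon23,(Taxon33,Taxon15))),(Taxon55,Taxon32)),(((Taxon29,Taxon9),Taxon12),(Taxon2,Taxon14))) (12 taxa).
The first is nested inside the second, so Taxon9 shares a more recent common ancestor with Taxon29.

Taxon29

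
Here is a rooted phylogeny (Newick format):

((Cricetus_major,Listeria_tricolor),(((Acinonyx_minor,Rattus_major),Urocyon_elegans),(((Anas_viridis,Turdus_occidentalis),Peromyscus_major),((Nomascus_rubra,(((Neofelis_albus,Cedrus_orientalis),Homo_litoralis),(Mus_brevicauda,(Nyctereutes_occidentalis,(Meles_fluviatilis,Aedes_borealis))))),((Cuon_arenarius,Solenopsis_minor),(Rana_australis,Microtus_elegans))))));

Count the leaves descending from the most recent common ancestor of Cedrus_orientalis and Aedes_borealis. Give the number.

The MRCA of Cedrus_orientalis and Aedes_borealis is the node subtending (((Neofelis_albus,Cedrus_orientalis),Homo_litoralis),(Mus_brevicauda,(Nyctereutes_occidentalis,(Meles_fluviatilis,Aedes_borealis)))).
That clade contains 7 terminal taxa: Aedes_borealis, Cedrus_orientalis, Homo_litoralis, Meles_fluviatilis, Mus_brevicauda, Neofelis_albus, Nyctereutes_occidentalis.

7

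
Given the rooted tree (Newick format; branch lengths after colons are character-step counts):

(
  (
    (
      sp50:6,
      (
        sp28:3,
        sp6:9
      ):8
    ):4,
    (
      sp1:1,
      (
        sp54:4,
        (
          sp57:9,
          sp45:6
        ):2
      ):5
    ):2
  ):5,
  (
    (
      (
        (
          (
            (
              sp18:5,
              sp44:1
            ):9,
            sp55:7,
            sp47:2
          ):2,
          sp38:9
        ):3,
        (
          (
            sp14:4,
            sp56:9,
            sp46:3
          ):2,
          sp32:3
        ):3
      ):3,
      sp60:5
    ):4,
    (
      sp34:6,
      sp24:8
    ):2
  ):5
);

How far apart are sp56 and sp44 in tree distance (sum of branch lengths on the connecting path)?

29

The path runs sp56 → … → MRCA → … → sp44; the MRCA is the node subtending ((((sp18,sp44),sp55,sp47),sp38),((sp14,sp56,sp46),sp32)).
Branch lengths along that path: 9 + 2 + 3 + 3 + 2 + 9 + 1 = 29.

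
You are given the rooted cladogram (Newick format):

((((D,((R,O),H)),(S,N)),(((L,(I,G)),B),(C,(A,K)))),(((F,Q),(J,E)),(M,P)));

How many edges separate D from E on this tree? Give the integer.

8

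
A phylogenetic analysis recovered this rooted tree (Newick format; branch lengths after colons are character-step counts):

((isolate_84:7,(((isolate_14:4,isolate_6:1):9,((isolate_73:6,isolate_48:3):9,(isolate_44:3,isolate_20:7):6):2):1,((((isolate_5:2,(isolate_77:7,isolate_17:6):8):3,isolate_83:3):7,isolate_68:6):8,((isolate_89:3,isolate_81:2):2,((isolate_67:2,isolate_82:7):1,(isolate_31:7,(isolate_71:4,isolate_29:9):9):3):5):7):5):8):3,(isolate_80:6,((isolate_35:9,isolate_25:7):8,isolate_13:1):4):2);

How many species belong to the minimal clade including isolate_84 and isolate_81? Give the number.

19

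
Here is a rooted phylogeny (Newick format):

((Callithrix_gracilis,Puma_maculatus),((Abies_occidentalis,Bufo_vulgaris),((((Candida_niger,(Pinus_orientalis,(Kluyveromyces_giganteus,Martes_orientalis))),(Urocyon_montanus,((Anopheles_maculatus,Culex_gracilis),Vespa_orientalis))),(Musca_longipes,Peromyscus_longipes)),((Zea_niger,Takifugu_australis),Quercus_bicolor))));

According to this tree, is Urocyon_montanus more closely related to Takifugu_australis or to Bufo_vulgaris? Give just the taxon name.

The MRCA of Urocyon_montanus and Takifugu_australis subtends ((((Candida_niger,(Pinus_orientalis,(Kluyveromyces_giganteus,Martes_orientalis))),(Urocyon_montanus,((Anopheles_maculatus,Culex_gracilis),Vespa_orientalis))),(Musca_longipes,Peromyscus_longipes)),((Zea_niger,Takifugu_australis),Quercus_bicolor)) (13 taxa).
The MRCA of Urocyon_montanus and Bufo_vulgaris subtends ((Abies_occidentalis,Bufo_vulgaris),((((Candida_niger,(Pinus_orientalis,(Kluyveromyces_giganteus,Martes_orientalis))),(Urocyon_montanus,((Anopheles_maculatus,Culex_gracilis),Vespa_orientalis))),(Musca_longipes,Peromyscus_longipes)),((Zea_niger,Takifugu_australis),Quercus_bicolor))) (15 taxa).
The first is nested inside the second, so Urocyon_montanus shares a more recent common ancestor with Takifugu_australis.

Takifugu_australis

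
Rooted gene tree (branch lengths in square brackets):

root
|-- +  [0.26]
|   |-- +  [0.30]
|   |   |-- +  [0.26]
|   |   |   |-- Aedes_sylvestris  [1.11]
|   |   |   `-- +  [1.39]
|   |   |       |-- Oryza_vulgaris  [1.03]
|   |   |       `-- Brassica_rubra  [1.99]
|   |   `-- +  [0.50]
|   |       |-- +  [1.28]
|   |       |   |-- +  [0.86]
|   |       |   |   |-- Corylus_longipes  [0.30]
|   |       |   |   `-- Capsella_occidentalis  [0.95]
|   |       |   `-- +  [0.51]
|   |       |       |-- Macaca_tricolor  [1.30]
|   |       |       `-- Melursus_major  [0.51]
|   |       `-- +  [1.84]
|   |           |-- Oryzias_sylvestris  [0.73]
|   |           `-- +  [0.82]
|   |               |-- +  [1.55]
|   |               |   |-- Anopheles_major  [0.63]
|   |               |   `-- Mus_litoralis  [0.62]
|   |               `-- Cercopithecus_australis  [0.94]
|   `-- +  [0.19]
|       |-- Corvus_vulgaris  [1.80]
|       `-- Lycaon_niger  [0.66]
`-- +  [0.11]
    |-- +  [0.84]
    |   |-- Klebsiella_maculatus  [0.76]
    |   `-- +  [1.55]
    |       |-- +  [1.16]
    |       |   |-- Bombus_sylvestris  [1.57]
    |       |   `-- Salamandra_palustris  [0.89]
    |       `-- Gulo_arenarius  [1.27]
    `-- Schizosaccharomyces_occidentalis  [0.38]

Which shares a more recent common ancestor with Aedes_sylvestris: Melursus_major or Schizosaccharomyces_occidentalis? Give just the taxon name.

The MRCA of Aedes_sylvestris and Melursus_major subtends ((Aedes_sylvestris,(Oryza_vulgaris,Brassica_rubra)),(((Corylus_longipes,Capsella_occidentalis),(Macaca_tricolor,Melursus_major)),(Oryzias_sylvestris,((Anopheles_major,Mus_litoralis),Cercopithecus_australis)))) (11 taxa).
The MRCA of Aedes_sylvestris and Schizosaccharomyces_occidentalis is the root, subtending the entire tree (18 taxa).
The first is nested inside the second, so Aedes_sylvestris shares a more recent common ancestor with Melursus_major.

Melursus_major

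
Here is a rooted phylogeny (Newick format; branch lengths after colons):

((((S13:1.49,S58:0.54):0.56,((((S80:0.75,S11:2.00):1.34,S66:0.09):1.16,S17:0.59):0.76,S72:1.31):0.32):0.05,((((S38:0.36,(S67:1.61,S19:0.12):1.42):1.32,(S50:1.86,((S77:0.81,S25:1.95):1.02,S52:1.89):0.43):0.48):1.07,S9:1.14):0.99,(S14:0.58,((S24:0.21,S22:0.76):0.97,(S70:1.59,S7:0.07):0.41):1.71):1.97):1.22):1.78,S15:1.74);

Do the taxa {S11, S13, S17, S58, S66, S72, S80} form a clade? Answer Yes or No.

Yes

The most recent common ancestor of these taxa subtends ((S13,S58),((((S80,S11),S66),S17),S72)).
That clade has exactly 7 tips — every listed taxon and nothing else — so the group is monophyletic.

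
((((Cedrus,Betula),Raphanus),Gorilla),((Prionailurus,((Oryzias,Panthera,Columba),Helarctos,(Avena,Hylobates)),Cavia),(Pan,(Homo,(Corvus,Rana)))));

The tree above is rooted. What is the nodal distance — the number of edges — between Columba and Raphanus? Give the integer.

The MRCA of Columba and Raphanus is the root of the tree.
From Columba up to that node: 5 branches. From Raphanus up to the same node: 3 branches. Total: 5 + 3 = 8.

8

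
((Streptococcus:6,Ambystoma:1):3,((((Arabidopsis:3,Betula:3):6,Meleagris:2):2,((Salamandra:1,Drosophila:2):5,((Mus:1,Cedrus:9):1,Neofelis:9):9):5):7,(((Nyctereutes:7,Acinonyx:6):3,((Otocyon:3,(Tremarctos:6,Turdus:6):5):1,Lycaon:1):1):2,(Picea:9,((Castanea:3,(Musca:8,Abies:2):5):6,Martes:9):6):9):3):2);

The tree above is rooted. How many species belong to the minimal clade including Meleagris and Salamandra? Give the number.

The MRCA of Meleagris and Salamandra is the node subtending (((Arabidopsis,Betula),Meleagris),((Salamandra,Drosophila),((Mus,Cedrus),Neofelis))).
That clade contains 8 terminal taxa: Arabidopsis, Betula, Cedrus, Drosophila, Meleagris, Mus, Neofelis, Salamandra.

8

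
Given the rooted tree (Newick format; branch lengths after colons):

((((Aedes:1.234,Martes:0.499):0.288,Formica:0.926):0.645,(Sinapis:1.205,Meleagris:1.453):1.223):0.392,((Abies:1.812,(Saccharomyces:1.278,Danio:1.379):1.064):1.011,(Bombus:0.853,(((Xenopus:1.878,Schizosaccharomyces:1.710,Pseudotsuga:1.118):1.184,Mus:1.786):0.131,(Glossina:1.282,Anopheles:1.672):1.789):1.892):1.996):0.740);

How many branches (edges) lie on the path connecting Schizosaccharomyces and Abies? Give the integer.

7

The MRCA of Schizosaccharomyces and Abies is the node subtending ((Abies,(Saccharomyces,Danio)),(Bombus,(((Xenopus,Schizosaccharomyces,Pseudotsuga),Mus),(Glossina,Anopheles)))).
From Schizosaccharomyces up to that node: 5 branches. From Abies up to the same node: 2 branches. Total: 5 + 2 = 7.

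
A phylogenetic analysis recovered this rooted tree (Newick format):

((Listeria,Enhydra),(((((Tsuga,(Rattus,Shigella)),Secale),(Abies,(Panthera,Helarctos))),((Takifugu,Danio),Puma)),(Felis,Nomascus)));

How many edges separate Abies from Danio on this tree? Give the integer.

The MRCA of Abies and Danio is the node subtending ((((Tsuga,(Rattus,Shigella)),Secale),(Abies,(Panthera,Helarctos))),((Takifugu,Danio),Puma)).
From Abies up to that node: 3 branches. From Danio up to the same node: 3 branches. Total: 3 + 3 = 6.

6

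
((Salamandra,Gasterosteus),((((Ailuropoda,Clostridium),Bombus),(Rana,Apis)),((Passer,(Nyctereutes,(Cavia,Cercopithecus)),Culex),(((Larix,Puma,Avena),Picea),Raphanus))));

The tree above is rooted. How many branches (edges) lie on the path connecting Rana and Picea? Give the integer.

7

The MRCA of Rana and Picea is the node subtending ((((Ailuropoda,Clostridium),Bombus),(Rana,Apis)),((Passer,(Nyctereutes,(Cavia,Cercopithecus)),Culex),(((Larix,Puma,Avena),Picea),Raphanus))).
From Rana up to that node: 3 branches. From Picea up to the same node: 4 branches. Total: 3 + 4 = 7.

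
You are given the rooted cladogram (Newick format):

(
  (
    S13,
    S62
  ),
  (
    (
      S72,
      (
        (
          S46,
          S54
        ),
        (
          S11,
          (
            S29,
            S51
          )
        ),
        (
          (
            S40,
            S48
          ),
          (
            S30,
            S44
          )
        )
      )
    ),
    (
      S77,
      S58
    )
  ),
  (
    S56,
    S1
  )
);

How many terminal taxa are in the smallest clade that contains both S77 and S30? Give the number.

12

The MRCA of S77 and S30 is the node subtending ((S72,((S46,S54),(S11,(S29,S51)),((S40,S48),(S30,S44)))),(S77,S58)).
That clade contains 12 terminal taxa: S11, S29, S30, S40, S44, S46, S48, S51, S54, S58, S72, S77.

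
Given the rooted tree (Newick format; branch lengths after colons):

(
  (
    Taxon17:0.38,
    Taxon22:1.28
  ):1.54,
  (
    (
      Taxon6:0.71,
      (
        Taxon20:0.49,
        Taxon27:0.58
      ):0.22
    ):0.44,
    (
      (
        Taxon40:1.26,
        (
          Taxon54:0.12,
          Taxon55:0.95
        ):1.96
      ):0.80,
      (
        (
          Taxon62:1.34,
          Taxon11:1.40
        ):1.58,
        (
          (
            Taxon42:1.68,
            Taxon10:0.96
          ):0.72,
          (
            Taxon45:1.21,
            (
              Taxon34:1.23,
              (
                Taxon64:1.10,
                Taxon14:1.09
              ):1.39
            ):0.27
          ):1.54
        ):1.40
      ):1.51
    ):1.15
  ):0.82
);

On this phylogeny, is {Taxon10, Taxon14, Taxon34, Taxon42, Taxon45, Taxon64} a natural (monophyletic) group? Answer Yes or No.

Yes

The most recent common ancestor of these taxa subtends ((Taxon42,Taxon10),(Taxon45,(Taxon34,(Taxon64,Taxon14)))).
That clade has exactly 6 tips — every listed taxon and nothing else — so the group is monophyletic.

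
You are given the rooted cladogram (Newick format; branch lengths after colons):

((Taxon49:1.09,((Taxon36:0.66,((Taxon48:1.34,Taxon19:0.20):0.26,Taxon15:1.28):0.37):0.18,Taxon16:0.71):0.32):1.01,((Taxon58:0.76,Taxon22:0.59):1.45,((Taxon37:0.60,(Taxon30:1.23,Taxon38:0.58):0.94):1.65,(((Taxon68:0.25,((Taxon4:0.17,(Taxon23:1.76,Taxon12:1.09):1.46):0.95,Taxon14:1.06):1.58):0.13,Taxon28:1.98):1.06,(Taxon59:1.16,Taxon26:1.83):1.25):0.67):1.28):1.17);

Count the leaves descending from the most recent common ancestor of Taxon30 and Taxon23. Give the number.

The MRCA of Taxon30 and Taxon23 is the node subtending ((Taxon37,(Taxon30,Taxon38)),(((Taxon68,((Taxon4,(Taxon23,Taxon12)),Taxon14)),Taxon28),(Taxon59,Taxon26))).
That clade contains 11 terminal taxa: Taxon12, Taxon14, Taxon23, Taxon26, Taxon28, Taxon30, Taxon37, Taxon38, Taxon4, Taxon59, Taxon68.

11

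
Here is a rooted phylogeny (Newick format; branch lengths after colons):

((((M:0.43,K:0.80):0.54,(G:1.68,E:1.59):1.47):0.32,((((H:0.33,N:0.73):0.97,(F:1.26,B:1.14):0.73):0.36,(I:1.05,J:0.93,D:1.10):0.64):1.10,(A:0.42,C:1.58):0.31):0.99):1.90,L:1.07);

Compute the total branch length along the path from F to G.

7.91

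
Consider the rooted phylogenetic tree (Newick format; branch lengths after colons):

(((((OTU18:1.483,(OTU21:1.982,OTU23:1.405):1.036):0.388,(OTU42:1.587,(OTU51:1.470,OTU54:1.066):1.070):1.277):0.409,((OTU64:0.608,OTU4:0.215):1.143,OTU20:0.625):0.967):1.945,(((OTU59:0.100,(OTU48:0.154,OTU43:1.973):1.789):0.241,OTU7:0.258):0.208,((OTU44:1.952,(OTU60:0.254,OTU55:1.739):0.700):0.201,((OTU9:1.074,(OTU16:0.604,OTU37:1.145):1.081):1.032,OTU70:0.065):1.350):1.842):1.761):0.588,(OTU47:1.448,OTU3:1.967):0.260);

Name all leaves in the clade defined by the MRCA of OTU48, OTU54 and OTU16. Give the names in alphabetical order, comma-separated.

OTU16, OTU18, OTU20, OTU21, OTU23, OTU37, OTU4, OTU42, OTU43, OTU44, OTU48, OTU51, OTU54, OTU55, OTU59, OTU60, OTU64, OTU7, OTU70, OTU9

Tracing OTU48: it sits inside (OTU48,OTU43).
Tracing OTU54: it sits inside (OTU51,OTU54).
Tracing OTU16: it sits inside (OTU16,OTU37).
The smallest clade enclosing all 3 is ((((OTU18,(OTU21,OTU23)),(OTU42,(OTU51,OTU54))),((OTU64,OTU4),OTU20)),(((OTU59,(OTU48,OTU43)),OTU7),((OTU44,(OTU60,OTU55)),((OTU9,(OTU16,OTU37)),OTU70)))); the answer is its 20 terminal taxa in alphabetical order.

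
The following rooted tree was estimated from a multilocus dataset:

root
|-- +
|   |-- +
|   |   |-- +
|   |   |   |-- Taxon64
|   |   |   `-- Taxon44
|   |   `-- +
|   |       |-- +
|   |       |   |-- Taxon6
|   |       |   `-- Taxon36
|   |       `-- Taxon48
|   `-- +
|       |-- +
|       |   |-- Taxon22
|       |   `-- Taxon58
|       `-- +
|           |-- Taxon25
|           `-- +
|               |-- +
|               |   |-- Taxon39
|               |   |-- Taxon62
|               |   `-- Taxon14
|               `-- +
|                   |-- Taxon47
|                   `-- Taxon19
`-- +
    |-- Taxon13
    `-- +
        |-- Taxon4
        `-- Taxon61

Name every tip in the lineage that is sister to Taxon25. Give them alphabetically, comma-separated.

Taxon14, Taxon19, Taxon39, Taxon47, Taxon62

Taxon25 attaches to the tree at the node subtending (Taxon25,((Taxon39,Taxon62,Taxon14),(Taxon47,Taxon19))).
The other lineage descending from that same node — the sister group — is ((Taxon39,Taxon62,Taxon14),(Taxon47,Taxon19)); its 5 tips in alphabetical order are the answer.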